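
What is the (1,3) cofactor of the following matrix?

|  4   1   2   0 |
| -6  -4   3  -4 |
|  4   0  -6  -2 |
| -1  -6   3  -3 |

Delete row 1 and column 3; the remaining 3×3 submatrix is [-6 -4 -4; 4 0 -2; -1 -6 -3].
Its determinant is 112.
The cofactor carries sign (−1)^(1+3) = +1, so C_{1,3} = +(112) = 112.

The cofactor is 112.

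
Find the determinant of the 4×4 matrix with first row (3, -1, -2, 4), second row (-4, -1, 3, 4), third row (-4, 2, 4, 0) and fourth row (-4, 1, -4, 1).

The determinant is -426.

Expand along row 3 (it has 1 zero):
  + (-4) · M_31   where M_31 = det([-1 -2 4; -1 3 4; 1 -4 1]) = -25
  − (2) · M_32   where M_32 = det([3 -2 4; -4 3 4; -4 -4 1]) = 193
  + (4) · M_33   where M_33 = det([3 -1 4; -4 -1 4; -4 1 1]) = -35
det = (+1)·(-4)·(-25) + (-1)·(2)·(193) + (+1)·(4)·(-35) = -426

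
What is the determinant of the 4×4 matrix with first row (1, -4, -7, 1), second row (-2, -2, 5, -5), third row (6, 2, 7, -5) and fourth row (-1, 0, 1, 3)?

Expand along row 4 (it has 1 zero):
  − (-1) · M_41   where M_41 = det([-4 -7 1; -2 5 -5; 2 7 -5]) = 76
  − (1) · M_43   where M_43 = det([1 -4 1; -2 -2 -5; 6 2 -5]) = 188
  + (3) · M_44   where M_44 = det([1 -4 -7; -2 -2 5; 6 2 7]) = -256
det = (-1)·(-1)·(76) + (-1)·(1)·(188) + (+1)·(3)·(-256) = -880

-880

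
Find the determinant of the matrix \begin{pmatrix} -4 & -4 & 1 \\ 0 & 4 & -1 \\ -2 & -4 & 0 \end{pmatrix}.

Expand along row 2:
  + 4 · |-4 1; -2 0| = 4·(0 − (-2)) = 8
  − (-1) · |-4 -4; -2 -4| = −(-1)·(16 − 8) = 8
Sum: (8) + (8) = 16

16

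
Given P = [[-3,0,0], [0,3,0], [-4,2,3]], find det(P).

|P| = -27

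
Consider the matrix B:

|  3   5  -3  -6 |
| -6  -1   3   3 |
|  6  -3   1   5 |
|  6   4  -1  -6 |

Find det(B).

Expand along row 1:
  + (3) · M_11   where M_11 = det([-1 3 3; -3 1 5; 4 -1 -6]) = 4
  − (5) · M_12   where M_12 = det([-6 3 3; 6 1 5; 6 -1 -6]) = 168
  + (-3) · M_13   where M_13 = det([-6 -1 3; 6 -3 5; 6 4 -6]) = 72
  − (-6) · M_14   where M_14 = det([-6 -1 3; 6 -3 1; 6 4 -1]) = 120
det = (+1)·(3)·(4) + (-1)·(5)·(168) + (+1)·(-3)·(72) + (-1)·(-6)·(120) = -324

|B| = -324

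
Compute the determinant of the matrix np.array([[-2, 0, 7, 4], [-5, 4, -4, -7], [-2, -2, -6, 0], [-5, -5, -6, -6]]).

Expand along row 1 (it has 1 zero):
  + (-2) · M_11   where M_11 = det([4 -4 -7; -2 -6 0; -5 -6 -6]) = 318
  + (7) · M_13   where M_13 = det([-5 4 -7; -2 -2 0; -5 -5 -6]) = -108
  − (4) · M_14   where M_14 = det([-5 4 -4; -2 -2 -6; -5 -5 -6]) = 162
det = (+1)·(-2)·(318) + (+1)·(7)·(-108) + (-1)·(4)·(162) = -2040

-2040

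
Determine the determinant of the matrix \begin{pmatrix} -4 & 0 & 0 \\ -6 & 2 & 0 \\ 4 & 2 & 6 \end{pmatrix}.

-48

The matrix is lower triangular, so the determinant is the product of the diagonal entries:
det = (-4) · (2) · (6) = -48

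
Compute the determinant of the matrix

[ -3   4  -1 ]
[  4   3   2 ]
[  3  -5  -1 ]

Expand along row 1:
  + (-3) · |3 2; -5 -1| = (-3)·(-3 − (-10)) = -21
  − 4 · |4 2; 3 -1| = −4·(-4 − 6) = 40
  + (-1) · |4 3; 3 -5| = (-1)·(-20 − 9) = 29
Sum: (-21) + (40) + (29) = 48

The determinant is 48.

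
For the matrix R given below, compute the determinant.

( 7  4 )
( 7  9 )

det(R) = 7·9 − 4·7 = 63 − 28 = 35

The determinant is 35.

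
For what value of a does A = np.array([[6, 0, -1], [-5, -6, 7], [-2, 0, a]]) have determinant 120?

Expanding along the column containing a, det(A) is linear in a: det(A) = (-36)·a + (12).
Set (-36)·a + (12) = 120  ⇒  (-36)·a = 108  ⇒  a = -3.

a = -3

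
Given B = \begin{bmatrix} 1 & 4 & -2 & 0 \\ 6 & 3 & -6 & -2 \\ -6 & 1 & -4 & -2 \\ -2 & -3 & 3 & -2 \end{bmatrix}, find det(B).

|B| = -500

Expand along row 1 (it has 1 zero):
  + (1) · M_11   where M_11 = det([3 -6 -2; 1 -4 -2; -3 3 -2]) = 12
  − (4) · M_12   where M_12 = det([6 -6 -2; -6 -4 -2; -2 3 -2]) = 184
  + (-2) · M_13   where M_13 = det([6 3 -2; -6 1 -2; -2 -3 -2]) = -112
det = (+1)·(1)·(12) + (-1)·(4)·(184) + (+1)·(-2)·(-112) = -500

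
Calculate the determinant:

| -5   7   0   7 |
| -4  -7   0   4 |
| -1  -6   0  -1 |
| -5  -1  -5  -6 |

Expand along column 3 (it has 3 zeros):
  − (-5) · M_43   where M_43 = det([-5 7 7; -4 -7 4; -1 -6 -1]) = -92
det = (-1)·(-5)·(-92) = -460

-460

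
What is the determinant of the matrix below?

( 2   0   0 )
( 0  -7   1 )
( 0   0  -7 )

The matrix is upper triangular, so the determinant is the product of the diagonal entries:
det = (2) · (-7) · (-7) = 98

The determinant is 98.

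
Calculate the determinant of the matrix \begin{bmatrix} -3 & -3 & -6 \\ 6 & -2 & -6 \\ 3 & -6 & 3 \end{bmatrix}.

Expand along column 1:
  + (-3) · |-2 -6; -6 3| = (-3)·(-6 − 36) = 126
  − 6 · |-3 -6; -6 3| = −6·(-9 − 36) = 270
  + 3 · |-3 -6; -2 -6| = 3·(18 − 12) = 18
Sum: (126) + (270) + (18) = 414

414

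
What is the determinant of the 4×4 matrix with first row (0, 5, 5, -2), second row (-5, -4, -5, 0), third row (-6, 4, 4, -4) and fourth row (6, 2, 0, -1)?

-102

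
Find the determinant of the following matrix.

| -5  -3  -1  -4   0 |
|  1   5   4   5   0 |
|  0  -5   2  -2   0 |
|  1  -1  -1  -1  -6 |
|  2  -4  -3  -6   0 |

Expand along column 5 (it has 4 zeros):
  − (-6) · M_45   where M_45 = det([-5 -3 -1 -4; 1 5 4 5; 0 -5 2 -2; 2 -4 -3 -6]) = 433
det = (-1)·(-6)·(433) = 2598

2598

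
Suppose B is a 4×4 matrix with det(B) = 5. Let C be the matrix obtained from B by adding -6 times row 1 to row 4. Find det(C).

The determinant is 5.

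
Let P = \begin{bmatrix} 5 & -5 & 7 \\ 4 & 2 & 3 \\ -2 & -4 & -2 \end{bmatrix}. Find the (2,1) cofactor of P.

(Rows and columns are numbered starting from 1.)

Delete row 2 and column 1; the remaining 2×2 submatrix is [-5 7; -4 -2].
Its determinant is (-5)·(-2) − 7·(-4) = 38.
The cofactor carries sign (−1)^(2+1) = −1, so C_{2,1} = −(38) = -38.

The cofactor is -38.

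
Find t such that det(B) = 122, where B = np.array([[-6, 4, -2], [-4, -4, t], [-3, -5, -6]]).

Expanding along the column containing t, det(B) is linear in t: det(B) = (-42)·t + (-256).
Set (-42)·t + (-256) = 122  ⇒  (-42)·t = 378  ⇒  t = -9.

-9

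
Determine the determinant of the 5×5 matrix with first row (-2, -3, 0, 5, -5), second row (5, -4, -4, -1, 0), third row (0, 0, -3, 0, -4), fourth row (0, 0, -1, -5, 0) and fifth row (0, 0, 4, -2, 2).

The matrix is block upper-triangular with a 2×2 block and a 3×3 block on the diagonal, so its determinant equals the product of the determinants of the diagonal blocks.
det of the 2×2 block = 23
det of the 3×3 block = -58
det = (23)·(-58) = -1334

-1334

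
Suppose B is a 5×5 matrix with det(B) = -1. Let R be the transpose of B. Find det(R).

det(R) = -1

det(Bᵀ) = det(B).
det(R) = (1)·(-1) = -1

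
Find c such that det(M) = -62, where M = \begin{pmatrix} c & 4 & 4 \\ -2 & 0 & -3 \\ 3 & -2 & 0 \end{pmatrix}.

Expanding along the column containing c, det(M) is linear in c: det(M) = (-6)·c + (-20).
Set (-6)·c + (-20) = -62  ⇒  (-6)·c = -42  ⇒  c = 7.

c = 7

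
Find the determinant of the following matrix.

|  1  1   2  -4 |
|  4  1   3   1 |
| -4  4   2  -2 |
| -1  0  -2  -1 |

Expand along row 4 (it has 1 zero):
  − (-1) · M_41   where M_41 = det([1 2 -4; 1 3 1; 4 2 -2]) = 44
  − (-2) · M_43   where M_43 = det([1 1 -4; 4 1 1; -4 4 -2]) = -82
  + (-1) · M_44   where M_44 = det([1 1 2; 4 1 3; -4 4 2]) = 10
det = (-1)·(-1)·(44) + (-1)·(-2)·(-82) + (+1)·(-1)·(10) = -130

-130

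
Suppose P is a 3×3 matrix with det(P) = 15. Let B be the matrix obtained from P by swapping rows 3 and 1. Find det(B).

|B| = -15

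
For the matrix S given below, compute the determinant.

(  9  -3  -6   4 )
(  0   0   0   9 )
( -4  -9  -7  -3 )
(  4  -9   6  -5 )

-13257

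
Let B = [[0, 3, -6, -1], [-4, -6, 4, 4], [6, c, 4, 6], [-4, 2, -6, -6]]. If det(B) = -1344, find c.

Expanding along the row containing c, det(B) is linear in c: det(B) = (-200)·c + (56).
Set (-200)·c + (56) = -1344  ⇒  (-200)·c = -1400  ⇒  c = 7.

c = 7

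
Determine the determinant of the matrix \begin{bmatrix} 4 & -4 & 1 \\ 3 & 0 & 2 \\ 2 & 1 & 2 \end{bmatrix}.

Expand along row 2:
  − 3 · |-4 1; 1 2| = −3·(-8 − 1) = 27
  − 2 · |4 -4; 2 1| = −2·(4 − (-8)) = -24
Sum: (27) + (-24) = 3

3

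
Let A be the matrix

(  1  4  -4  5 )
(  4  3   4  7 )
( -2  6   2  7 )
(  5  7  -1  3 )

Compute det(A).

det(A) = 1779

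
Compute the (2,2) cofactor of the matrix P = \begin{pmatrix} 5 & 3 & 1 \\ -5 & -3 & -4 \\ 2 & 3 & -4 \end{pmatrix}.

Delete row 2 and column 2; the remaining 2×2 submatrix is [5 1; 2 -4].
Its determinant is 5·(-4) − 1·2 = -22.
The cofactor carries sign (−1)^(2+2) = +1, so C_{2,2} = +(-22) = -22.

-22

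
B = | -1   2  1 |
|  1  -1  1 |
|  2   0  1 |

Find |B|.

5

Expand along column 2:
  − 2 · |1 1; 2 1| = −2·(1 − 2) = 2
  + (-1) · |-1 1; 2 1| = (-1)·(-1 − 2) = 3
Sum: (2) + (3) = 5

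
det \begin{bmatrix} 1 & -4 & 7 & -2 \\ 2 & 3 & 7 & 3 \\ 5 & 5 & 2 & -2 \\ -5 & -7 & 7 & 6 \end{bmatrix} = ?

The determinant is -319.

Expand along row 1:
  + (1) · M_11   where M_11 = det([3 7 3; 5 2 -2; -7 7 6]) = 113
  − (-4) · M_12   where M_12 = det([2 7 3; 5 2 -2; -5 7 6]) = 47
  + (7) · M_13   where M_13 = det([2 3 3; 5 5 -2; -5 -7 6]) = -58
  − (-2) · M_14   where M_14 = det([2 3 7; 5 5 2; -5 -7 7]) = -107
det = (+1)·(1)·(113) + (-1)·(-4)·(47) + (+1)·(7)·(-58) + (-1)·(-2)·(-107) = -319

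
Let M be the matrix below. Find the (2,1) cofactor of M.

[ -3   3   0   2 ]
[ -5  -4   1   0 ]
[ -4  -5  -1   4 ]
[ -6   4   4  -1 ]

77

Delete row 2 and column 1; the remaining 3×3 submatrix is [3 0 2; -5 -1 4; 4 4 -1].
Its determinant is -77.
The cofactor carries sign (−1)^(2+1) = −1, so C_{2,1} = −(-77) = 77.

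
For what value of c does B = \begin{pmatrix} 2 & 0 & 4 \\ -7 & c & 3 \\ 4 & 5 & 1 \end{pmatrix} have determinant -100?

c = -5

Expanding along the row containing c, det(B) is linear in c: det(B) = (-14)·c + (-170).
Set (-14)·c + (-170) = -100  ⇒  (-14)·c = 70  ⇒  c = -5.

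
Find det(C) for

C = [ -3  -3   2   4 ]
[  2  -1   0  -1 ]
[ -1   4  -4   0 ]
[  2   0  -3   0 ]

The determinant is -1.

Expand along row 4 (it has 2 zeros):
  − (2) · M_41   where M_41 = det([-3 2 4; -1 0 -1; 4 -4 0]) = 20
  − (-3) · M_43   where M_43 = det([-3 -3 4; 2 -1 -1; -1 4 0]) = 13
det = (-1)·(2)·(20) + (-1)·(-3)·(13) = -1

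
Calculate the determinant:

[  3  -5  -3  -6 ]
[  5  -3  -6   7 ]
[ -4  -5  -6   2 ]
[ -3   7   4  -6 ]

Expand along row 1:
  + (3) · M_11   where M_11 = det([-3 -6 7; -5 -6 2; 7 4 -6]) = 166
  − (-5) · M_12   where M_12 = det([5 -6 7; -4 -6 2; -3 4 -6]) = 82
  + (-3) · M_13   where M_13 = det([5 -3 7; -4 -5 2; -3 7 -6]) = -131
  − (-6) · M_14   where M_14 = det([5 -3 -6; -4 -5 -6; -3 7 4]) = 266
det = (+1)·(3)·(166) + (-1)·(-5)·(82) + (+1)·(-3)·(-131) + (-1)·(-6)·(266) = 2897

2897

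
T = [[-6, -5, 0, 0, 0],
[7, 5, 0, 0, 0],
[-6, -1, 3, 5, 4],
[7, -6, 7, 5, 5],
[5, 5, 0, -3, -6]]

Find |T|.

T is block lower-triangular with a 2×2 block and a 3×3 block on the diagonal, so its determinant equals the product of the determinants of the diagonal blocks.
det of the 2×2 block = 5
det of the 3×3 block = 81
det = (5)·(81) = 405

405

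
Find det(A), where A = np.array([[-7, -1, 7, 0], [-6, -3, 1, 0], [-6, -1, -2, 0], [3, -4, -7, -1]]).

|A| = 115

Expand along column 4 (it has 3 zeros):
  + (-1) · M_44   where M_44 = det([-7 -1 7; -6 -3 1; -6 -1 -2]) = -115
det = (+1)·(-1)·(-115) = 115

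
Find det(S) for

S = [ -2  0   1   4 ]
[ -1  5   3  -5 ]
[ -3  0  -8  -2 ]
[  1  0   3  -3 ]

Expand along column 2 (it has 3 zeros):
  + (5) · M_22   where M_22 = det([-2 1 4; -3 -8 -2; 1 3 -3]) = -75
det = (+1)·(5)·(-75) = -375

-375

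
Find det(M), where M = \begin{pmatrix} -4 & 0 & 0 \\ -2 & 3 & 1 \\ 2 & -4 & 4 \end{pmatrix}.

Expand along row 1:
  + (-4) · |3 1; -4 4| = (-4)·(12 − (-4)) = -64

-64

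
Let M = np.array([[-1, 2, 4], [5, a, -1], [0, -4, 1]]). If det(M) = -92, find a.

Expanding along the column containing a, det(M) is linear in a: det(M) = (-1)·a + (-86).
Set (-1)·a + (-86) = -92  ⇒  (-1)·a = -6  ⇒  a = 6.

a = 6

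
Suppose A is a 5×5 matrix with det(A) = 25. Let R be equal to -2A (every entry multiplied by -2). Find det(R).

-800

For a 5×5 matrix, det(-2A) = (-2)^5·det(A) = -32·det(A).
det(R) = (-32)·(25) = -800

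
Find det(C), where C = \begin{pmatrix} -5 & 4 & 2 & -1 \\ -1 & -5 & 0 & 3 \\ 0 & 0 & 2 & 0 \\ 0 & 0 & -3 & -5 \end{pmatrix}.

C is block upper-triangular with a 2×2 block and a 2×2 block on the diagonal, so its determinant equals the product of the determinants of the diagonal blocks.
det of the 2×2 block = 29
det of the 2×2 block = -10
det = (29)·(-10) = -290

The determinant is -290.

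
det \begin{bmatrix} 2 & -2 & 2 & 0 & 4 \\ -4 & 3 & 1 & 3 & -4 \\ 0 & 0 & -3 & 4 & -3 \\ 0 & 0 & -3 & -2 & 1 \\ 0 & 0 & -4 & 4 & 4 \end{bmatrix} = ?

The determinant is -256.

The matrix is block upper-triangular with a 2×2 block and a 3×3 block on the diagonal, so its determinant equals the product of the determinants of the diagonal blocks.
det of the 2×2 block = -2
det of the 3×3 block = 128
det = (-2)·(128) = -256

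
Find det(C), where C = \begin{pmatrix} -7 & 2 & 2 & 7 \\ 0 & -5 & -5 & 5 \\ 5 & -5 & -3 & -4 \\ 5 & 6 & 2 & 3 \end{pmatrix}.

Expand along row 2 (it has 1 zero):
  + (-5) · M_22   where M_22 = det([-7 2 7; 5 -3 -4; 5 2 3]) = 112
  − (-5) · M_23   where M_23 = det([-7 2 7; 5 -5 -4; 5 6 3]) = 252
  + (5) · M_24   where M_24 = det([-7 2 2; 5 -5 -3; 5 6 2]) = 4
det = (+1)·(-5)·(112) + (-1)·(-5)·(252) + (+1)·(5)·(4) = 720

det(C) = 720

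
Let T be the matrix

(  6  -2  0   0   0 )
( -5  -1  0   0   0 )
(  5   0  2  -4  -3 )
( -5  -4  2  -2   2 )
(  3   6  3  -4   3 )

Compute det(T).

T is block lower-triangular with a 2×2 block and a 3×3 block on the diagonal, so its determinant equals the product of the determinants of the diagonal blocks.
det of the 2×2 block = -16
det of the 3×3 block = 10
det = (-16)·(10) = -160

det(T) = -160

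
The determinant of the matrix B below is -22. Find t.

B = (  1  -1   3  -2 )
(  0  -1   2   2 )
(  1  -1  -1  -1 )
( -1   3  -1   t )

-9

Expanding along the row containing t, det(B) is linear in t: det(B) = (4)·t + (14).
Set (4)·t + (14) = -22  ⇒  (4)·t = -36  ⇒  t = -9.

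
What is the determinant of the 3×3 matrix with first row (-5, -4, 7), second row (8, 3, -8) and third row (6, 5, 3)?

Expand along row 1:
  + (-5) · |3 -8; 5 3| = (-5)·(9 − (-40)) = -245
  − (-4) · |8 -8; 6 3| = −(-4)·(24 − (-48)) = 288
  + 7 · |8 3; 6 5| = 7·(40 − 18) = 154
Sum: (-245) + (288) + (154) = 197

The determinant is 197.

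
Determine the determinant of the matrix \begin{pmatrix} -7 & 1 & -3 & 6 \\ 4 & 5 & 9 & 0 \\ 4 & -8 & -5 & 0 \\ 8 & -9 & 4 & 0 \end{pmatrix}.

Expand along column 4 (it has 3 zeros):
  − (6) · M_14   where M_14 = det([4 5 9; 4 -8 -5; 8 -9 4]) = -336
det = (-1)·(6)·(-336) = 2016

The determinant is 2016.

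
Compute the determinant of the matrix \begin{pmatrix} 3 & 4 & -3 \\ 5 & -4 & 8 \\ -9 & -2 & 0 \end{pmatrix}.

Expand along column 3:
  + (-3) · |5 -4; -9 -2| = (-3)·(-10 − 36) = 138
  − 8 · |3 4; -9 -2| = −8·(-6 − (-36)) = -240
Sum: (138) + (-240) = -102

-102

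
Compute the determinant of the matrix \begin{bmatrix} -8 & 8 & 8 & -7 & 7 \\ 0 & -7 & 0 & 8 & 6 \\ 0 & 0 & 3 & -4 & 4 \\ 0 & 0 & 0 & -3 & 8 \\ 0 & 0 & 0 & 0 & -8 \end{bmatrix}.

The matrix is upper triangular, so the determinant is the product of the diagonal entries:
det = (-8) · (-7) · (3) · (-3) · (-8) = 4032

4032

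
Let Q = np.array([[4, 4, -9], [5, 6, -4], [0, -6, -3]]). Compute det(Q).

Expand along row 3:
  − (-6) · |4 -9; 5 -4| = −(-6)·(-16 − (-45)) = 174
  + (-3) · |4 4; 5 6| = (-3)·(24 − 20) = -12
Sum: (174) + (-12) = 162

162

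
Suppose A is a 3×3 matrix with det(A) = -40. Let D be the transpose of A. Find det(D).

The determinant is -40.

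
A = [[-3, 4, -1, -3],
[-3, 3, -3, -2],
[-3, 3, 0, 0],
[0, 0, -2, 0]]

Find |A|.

12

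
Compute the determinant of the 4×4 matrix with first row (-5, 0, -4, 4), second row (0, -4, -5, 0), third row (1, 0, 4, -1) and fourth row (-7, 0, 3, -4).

Expand along column 2 (it has 3 zeros):
  + (-4) · M_22   where M_22 = det([-5 -4 4; 1 4 -1; -7 3 -4]) = 145
det = (+1)·(-4)·(145) = -580

-580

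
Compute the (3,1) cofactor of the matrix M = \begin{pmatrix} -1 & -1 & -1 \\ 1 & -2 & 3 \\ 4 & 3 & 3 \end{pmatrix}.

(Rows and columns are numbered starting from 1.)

Delete row 3 and column 1; the remaining 2×2 submatrix is [-1 -1; -2 3].
Its determinant is (-1)·3 − (-1)·(-2) = -5.
The cofactor carries sign (−1)^(3+1) = +1, so C_{3,1} = +(-5) = -5.

The cofactor is -5.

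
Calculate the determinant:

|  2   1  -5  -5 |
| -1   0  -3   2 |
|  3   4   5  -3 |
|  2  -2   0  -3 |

Expand along row 2 (it has 1 zero):
  − (-1) · M_21   where M_21 = det([1 -5 -5; 4 5 -3; -2 0 -3]) = -155
  − (-3) · M_23   where M_23 = det([2 1 -5; 3 4 -3; 2 -2 -3]) = 37
  + (2) · M_24   where M_24 = det([2 1 -5; 3 4 5; 2 -2 0]) = 100
det = (-1)·(-1)·(-155) + (-1)·(-3)·(37) + (+1)·(2)·(100) = 156

The determinant is 156.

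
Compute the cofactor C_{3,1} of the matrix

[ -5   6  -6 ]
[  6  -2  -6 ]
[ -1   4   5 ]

-48

Delete row 3 and column 1; the remaining 2×2 submatrix is [6 -6; -2 -6].
Its determinant is 6·(-6) − (-6)·(-2) = -48.
The cofactor carries sign (−1)^(3+1) = +1, so C_{3,1} = +(-48) = -48.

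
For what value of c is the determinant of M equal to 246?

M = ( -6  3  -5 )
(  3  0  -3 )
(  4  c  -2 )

-8

Expanding along the row containing c, det(M) is linear in c: det(M) = (-33)·c + (-18).
Set (-33)·c + (-18) = 246  ⇒  (-33)·c = 264  ⇒  c = -8.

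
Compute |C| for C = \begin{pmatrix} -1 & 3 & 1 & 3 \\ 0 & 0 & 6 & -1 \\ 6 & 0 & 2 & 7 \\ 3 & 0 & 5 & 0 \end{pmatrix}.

Expand along column 2 (it has 3 zeros):
  − (3) · M_12   where M_12 = det([0 6 -1; 6 2 7; 3 5 0]) = 102
det = (-1)·(3)·(102) = -306

-306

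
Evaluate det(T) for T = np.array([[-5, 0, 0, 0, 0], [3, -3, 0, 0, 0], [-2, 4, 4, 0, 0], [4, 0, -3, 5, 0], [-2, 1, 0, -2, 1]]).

T is lower triangular, so det(T) is the product of the diagonal entries:
det = (-5) · (-3) · (4) · (5) · (1) = 300

|T| = 300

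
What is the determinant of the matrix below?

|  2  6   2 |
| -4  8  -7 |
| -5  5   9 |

Expand along row 1:
  + 2 · |8 -7; 5 9| = 2·(72 − (-35)) = 214
  − 6 · |-4 -7; -5 9| = −6·(-36 − 35) = 426
  + 2 · |-4 8; -5 5| = 2·(-20 − (-40)) = 40
Sum: (214) + (426) + (40) = 680

680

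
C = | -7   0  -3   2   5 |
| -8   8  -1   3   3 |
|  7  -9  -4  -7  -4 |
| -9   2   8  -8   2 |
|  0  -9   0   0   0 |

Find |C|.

det(C) = 18648

Expand along row 5 (it has 4 zeros):
  − (-9) · M_52   where M_52 = det([-7 -3 2 5; -8 -1 3 3; 7 -4 -7 -4; -9 8 -8 2]) = 2072
det = (-1)·(-9)·(2072) = 18648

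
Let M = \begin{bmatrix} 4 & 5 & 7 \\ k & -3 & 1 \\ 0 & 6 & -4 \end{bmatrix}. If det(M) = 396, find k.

Expanding along the row containing k, det(M) is linear in k: det(M) = (62)·k + (24).
Set (62)·k + (24) = 396  ⇒  (62)·k = 372  ⇒  k = 6.

k = 6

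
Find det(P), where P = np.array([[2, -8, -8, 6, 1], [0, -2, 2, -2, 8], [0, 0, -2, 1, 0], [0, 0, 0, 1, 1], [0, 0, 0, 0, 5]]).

40

P is upper triangular, so det(P) is the product of the diagonal entries:
det = (2) · (-2) · (-2) · (1) · (5) = 40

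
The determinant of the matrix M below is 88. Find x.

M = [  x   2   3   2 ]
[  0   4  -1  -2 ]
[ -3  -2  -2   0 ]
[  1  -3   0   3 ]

Expanding along the column containing x, det(M) is linear in x: det(M) = (-18)·x + (106).
Set (-18)·x + (106) = 88  ⇒  (-18)·x = -18  ⇒  x = 1.

x = 1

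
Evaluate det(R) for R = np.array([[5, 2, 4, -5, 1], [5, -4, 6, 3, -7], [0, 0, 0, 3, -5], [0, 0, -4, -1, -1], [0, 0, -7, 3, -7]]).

R is block upper-triangular with a 2×2 block and a 3×3 block on the diagonal, so its determinant equals the product of the determinants of the diagonal blocks.
det of the 2×2 block = -30
det of the 3×3 block = 32
det = (-30)·(32) = -960

The determinant is -960.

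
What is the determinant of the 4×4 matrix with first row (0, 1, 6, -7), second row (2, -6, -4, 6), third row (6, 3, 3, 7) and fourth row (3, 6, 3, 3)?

-54

Expand along row 1 (it has 1 zero):
  − (1) · M_12   where M_12 = det([2 -4 6; 6 3 7; 3 3 3]) = 18
  + (6) · M_13   where M_13 = det([2 -6 6; 6 3 7; 3 6 3]) = 78
  − (-7) · M_14   where M_14 = det([2 -6 -4; 6 3 3; 3 6 3]) = -72
det = (-1)·(1)·(18) + (+1)·(6)·(78) + (-1)·(-7)·(-72) = -54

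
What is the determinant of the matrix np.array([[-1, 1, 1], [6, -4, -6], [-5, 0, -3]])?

Expand along column 2:
  − 1 · |6 -6; -5 -3| = −1·(-18 − 30) = 48
  + (-4) · |-1 1; -5 -3| = (-4)·(3 − (-5)) = -32
Sum: (48) + (-32) = 16

16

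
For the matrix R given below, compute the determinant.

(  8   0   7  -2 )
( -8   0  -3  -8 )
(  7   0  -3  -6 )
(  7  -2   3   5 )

Expand along column 2 (it has 3 zeros):
  + (-2) · M_42   where M_42 = det([8 7 -2; -8 -3 -8; 7 -3 -6]) = -866
det = (+1)·(-2)·(-866) = 1732

1732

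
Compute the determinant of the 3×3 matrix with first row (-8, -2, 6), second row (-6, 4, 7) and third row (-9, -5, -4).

418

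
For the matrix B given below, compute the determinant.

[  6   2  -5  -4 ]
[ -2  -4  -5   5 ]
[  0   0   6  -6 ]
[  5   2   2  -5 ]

Expand along row 3 (it has 2 zeros):
  + (6) · M_33   where M_33 = det([6 2 -4; -2 -4 5; 5 2 -5]) = 26
  − (-6) · M_34   where M_34 = det([6 2 -5; -2 -4 -5; 5 2 2]) = -110
det = (+1)·(6)·(26) + (-1)·(-6)·(-110) = -504

-504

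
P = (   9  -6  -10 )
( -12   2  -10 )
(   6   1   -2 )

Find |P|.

det(P) = 798

Expand along row 1:
  + 9 · |2 -10; 1 -2| = 9·(-4 − (-10)) = 54
  − (-6) · |-12 -10; 6 -2| = −(-6)·(24 − (-60)) = 504
  + (-10) · |-12 2; 6 1| = (-10)·(-12 − 12) = 240
Sum: (54) + (504) + (240) = 798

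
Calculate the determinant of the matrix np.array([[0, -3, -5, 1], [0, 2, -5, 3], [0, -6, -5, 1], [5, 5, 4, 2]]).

Expand along column 1 (it has 3 zeros):
  − (5) · M_41   where M_41 = det([-3 -5 1; 2 -5 3; -6 -5 1]) = 30
det = (-1)·(5)·(30) = -150

-150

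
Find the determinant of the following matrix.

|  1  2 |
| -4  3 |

det = 1·3 − 2·(-4) = 3 − (-8) = 11

11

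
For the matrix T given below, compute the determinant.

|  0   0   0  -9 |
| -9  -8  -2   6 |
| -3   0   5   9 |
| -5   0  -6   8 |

Expand along row 1 (it has 3 zeros):
  − (-9) · M_14   where M_14 = det([-9 -8 -2; -3 0 5; -5 0 -6]) = 344
det = (-1)·(-9)·(344) = 3096

3096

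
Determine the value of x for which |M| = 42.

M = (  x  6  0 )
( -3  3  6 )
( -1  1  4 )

1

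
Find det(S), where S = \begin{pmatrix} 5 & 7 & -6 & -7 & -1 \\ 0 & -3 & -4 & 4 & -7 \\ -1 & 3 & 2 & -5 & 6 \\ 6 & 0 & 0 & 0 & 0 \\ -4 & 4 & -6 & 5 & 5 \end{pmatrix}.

Expand along row 4 (it has 4 zeros):
  − (6) · M_41   where M_41 = det([7 -6 -7 -1; -3 -4 4 -7; 3 2 -5 6; 4 -6 5 5]) = 1008
det = (-1)·(6)·(1008) = -6048

det(S) = -6048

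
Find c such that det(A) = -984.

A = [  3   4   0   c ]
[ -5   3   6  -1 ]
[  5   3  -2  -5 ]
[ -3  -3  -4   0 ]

2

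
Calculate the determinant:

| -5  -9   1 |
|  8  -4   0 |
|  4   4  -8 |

Expand along column 3:
  + 1 · |8 -4; 4 4| = 1·(32 − (-16)) = 48
  + (-8) · |-5 -9; 8 -4| = (-8)·(20 − (-72)) = -736
Sum: (48) + (-736) = -688

The determinant is -688.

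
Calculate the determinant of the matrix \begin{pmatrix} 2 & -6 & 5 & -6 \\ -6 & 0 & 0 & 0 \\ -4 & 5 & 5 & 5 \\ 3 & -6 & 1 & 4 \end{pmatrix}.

-3300

Expand along row 2 (it has 3 zeros):
  − (-6) · M_21   where M_21 = det([-6 5 -6; 5 5 5; -6 1 4]) = -550
det = (-1)·(-6)·(-550) = -3300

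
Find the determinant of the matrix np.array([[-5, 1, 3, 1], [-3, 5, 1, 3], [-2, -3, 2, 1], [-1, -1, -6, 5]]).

Expand along row 1:
  + (-5) · M_11   where M_11 = det([5 1 3; -3 2 1; -1 -6 5]) = 154
  − (1) · M_12   where M_12 = det([-3 1 3; -2 2 1; -1 -6 5]) = 3
  + (3) · M_13   where M_13 = det([-3 5 3; -2 -3 1; -1 -1 5]) = 84
  − (1) · M_14   where M_14 = det([-3 5 1; -2 -3 2; -1 -1 -6]) = -131
det = (+1)·(-5)·(154) + (-1)·(1)·(3) + (+1)·(3)·(84) + (-1)·(1)·(-131) = -390

-390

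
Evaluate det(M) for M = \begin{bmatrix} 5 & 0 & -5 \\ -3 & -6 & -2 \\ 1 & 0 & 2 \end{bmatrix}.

det(M) = -90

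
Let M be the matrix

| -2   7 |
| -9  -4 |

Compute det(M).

det(M) = (-2)·(-4) − 7·(-9) = 8 − (-63) = 71

71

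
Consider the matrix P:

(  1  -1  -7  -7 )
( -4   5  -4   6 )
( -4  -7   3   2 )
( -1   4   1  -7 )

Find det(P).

det(P) = 4516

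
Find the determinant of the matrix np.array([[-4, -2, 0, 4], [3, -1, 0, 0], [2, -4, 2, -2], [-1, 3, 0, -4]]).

The determinant is -16.

Expand along column 3 (it has 3 zeros):
  + (2) · M_33   where M_33 = det([-4 -2 4; 3 -1 0; -1 3 -4]) = -8
det = (+1)·(2)·(-8) = -16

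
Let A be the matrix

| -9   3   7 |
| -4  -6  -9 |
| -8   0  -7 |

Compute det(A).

-582

Expand along row 3:
  + (-8) · |3 7; -6 -9| = (-8)·(-27 − (-42)) = -120
  + (-7) · |-9 3; -4 -6| = (-7)·(54 − (-12)) = -462
Sum: (-120) + (-462) = -582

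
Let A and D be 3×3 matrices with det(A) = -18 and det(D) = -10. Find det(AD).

det(AD) = 180

det(AD) = det(A)·det(D) = (-18)·(-10) = 180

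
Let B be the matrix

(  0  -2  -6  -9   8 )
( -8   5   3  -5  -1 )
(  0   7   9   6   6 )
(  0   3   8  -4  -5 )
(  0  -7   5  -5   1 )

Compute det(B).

det(B) = -114760

Expand along column 1 (it has 4 zeros):
  − (-8) · M_21   where M_21 = det([-2 -6 -9 8; 7 9 6 6; 3 8 -4 -5; -7 5 -5 1]) = -14345
det = (-1)·(-8)·(-14345) = -114760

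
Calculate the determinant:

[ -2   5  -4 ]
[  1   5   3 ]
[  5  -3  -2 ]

Expand along column 1:
  + (-2) · |5 3; -3 -2| = (-2)·(-10 − (-9)) = 2
  − 1 · |5 -4; -3 -2| = −1·(-10 − 12) = 22
  + 5 · |5 -4; 5 3| = 5·(15 − (-20)) = 175
Sum: (2) + (22) + (175) = 199

199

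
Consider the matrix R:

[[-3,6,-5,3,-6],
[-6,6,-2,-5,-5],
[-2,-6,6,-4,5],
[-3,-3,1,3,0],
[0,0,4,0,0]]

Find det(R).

Expand along row 5 (it has 4 zeros):
  + (4) · M_53   where M_53 = det([-3 6 3 -6; -6 6 -5 -5; -2 -6 -4 5; -3 -3 3 0]) = -207
det = (+1)·(4)·(-207) = -828

-828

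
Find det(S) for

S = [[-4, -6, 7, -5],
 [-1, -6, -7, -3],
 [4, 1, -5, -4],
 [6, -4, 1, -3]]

Expand along row 1:
  + (-4) · M_11   where M_11 = det([-6 -7 -3; 1 -5 -4; -4 1 -3]) = -190
  − (-6) · M_12   where M_12 = det([-1 -7 -3; 4 -5 -4; 6 1 -3]) = -37
  + (7) · M_13   where M_13 = det([-1 -6 -3; 4 1 -4; 6 -4 -3]) = 157
  − (-5) · M_14   where M_14 = det([-1 -6 -7; 4 1 -5; 6 -4 1]) = 377
det = (+1)·(-4)·(-190) + (-1)·(-6)·(-37) + (+1)·(7)·(157) + (-1)·(-5)·(377) = 3522

|S| = 3522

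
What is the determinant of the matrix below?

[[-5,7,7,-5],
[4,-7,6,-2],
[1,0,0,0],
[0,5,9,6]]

Expand along row 3 (it has 3 zeros):
  + (1) · M_31   where M_31 = det([7 7 -5; -7 6 -2; 5 9 6]) = 1067
det = (+1)·(1)·(1067) = 1067

1067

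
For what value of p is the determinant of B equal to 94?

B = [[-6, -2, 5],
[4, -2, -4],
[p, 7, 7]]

-1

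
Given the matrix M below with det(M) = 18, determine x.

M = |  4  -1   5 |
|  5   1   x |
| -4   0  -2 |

Expanding along the row containing x, det(M) is linear in x: det(M) = (4)·x + (2).
Set (4)·x + (2) = 18  ⇒  (4)·x = 16  ⇒  x = 4.

x = 4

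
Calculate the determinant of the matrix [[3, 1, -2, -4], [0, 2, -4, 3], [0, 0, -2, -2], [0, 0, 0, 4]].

The determinant is -48.

The matrix is upper triangular, so the determinant is the product of the diagonal entries:
det = (3) · (2) · (-2) · (4) = -48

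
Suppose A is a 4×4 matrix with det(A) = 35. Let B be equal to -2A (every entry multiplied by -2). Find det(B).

For a 4×4 matrix, det(-2A) = (-2)^4·det(A) = 16·det(A).
det(B) = (16)·(35) = 560

560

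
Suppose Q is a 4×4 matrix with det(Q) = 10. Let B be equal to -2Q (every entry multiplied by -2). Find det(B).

For a 4×4 matrix, det(-2Q) = (-2)^4·det(Q) = 16·det(Q).
det(B) = (16)·(10) = 160

The determinant is 160.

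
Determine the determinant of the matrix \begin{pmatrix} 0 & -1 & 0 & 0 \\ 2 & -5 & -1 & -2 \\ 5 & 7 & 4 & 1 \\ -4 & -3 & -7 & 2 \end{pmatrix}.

82

Expand along row 1 (it has 3 zeros):
  − (-1) · M_12   where M_12 = det([2 -1 -2; 5 4 1; -4 -7 2]) = 82
det = (-1)·(-1)·(82) = 82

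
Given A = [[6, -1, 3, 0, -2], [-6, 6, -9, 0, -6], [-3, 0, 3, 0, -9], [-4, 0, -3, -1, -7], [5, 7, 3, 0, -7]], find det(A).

|A| = -4050

Expand along column 4 (it has 4 zeros):
  + (-1) · M_44   where M_44 = det([6 -1 3 -2; -6 6 -9 -6; -3 0 3 -9; 5 7 3 -7]) = 4050
det = (+1)·(-1)·(4050) = -4050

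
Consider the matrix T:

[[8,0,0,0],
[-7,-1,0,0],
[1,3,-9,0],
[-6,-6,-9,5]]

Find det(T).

|T| = 360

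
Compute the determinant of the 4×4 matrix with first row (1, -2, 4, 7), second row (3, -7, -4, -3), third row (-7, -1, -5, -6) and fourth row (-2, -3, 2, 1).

Expand along row 1:
  + (1) · M_11   where M_11 = det([-7 -4 -3; -1 -5 -6; -3 2 1]) = -74
  − (-2) · M_12   where M_12 = det([3 -4 -3; -7 -5 -6; -2 2 1]) = 17
  + (4) · M_13   where M_13 = det([3 -7 -3; -7 -1 -6; -2 -3 1]) = -247
  − (7) · M_14   where M_14 = det([3 -7 -4; -7 -1 -5; -2 -3 2]) = -295
det = (+1)·(1)·(-74) + (-1)·(-2)·(17) + (+1)·(4)·(-247) + (-1)·(7)·(-295) = 1037

1037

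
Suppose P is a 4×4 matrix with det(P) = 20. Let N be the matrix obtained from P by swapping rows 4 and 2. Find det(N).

Swapping two rows multiplies the determinant by −1.
det(N) = (-1)·(20) = -20

|N| = -20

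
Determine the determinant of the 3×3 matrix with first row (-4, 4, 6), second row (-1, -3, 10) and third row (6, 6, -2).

The determinant is 520.

Expand along column 1:
  + (-4) · |-3 10; 6 -2| = (-4)·(6 − 60) = 216
  − (-1) · |4 6; 6 -2| = −(-1)·(-8 − 36) = -44
  + 6 · |4 6; -3 10| = 6·(40 − (-18)) = 348
Sum: (216) + (-44) + (348) = 520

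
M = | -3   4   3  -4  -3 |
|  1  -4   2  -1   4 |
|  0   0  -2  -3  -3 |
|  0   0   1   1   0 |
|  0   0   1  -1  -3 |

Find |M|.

24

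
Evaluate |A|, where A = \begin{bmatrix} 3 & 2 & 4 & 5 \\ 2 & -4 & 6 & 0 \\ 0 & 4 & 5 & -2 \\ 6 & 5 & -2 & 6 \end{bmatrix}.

det(A) = 1230

Expand along row 2 (it has 1 zero):
  − (2) · M_21   where M_21 = det([2 4 5; 4 5 -2; 5 -2 6]) = -249
  + (-4) · M_22   where M_22 = det([3 4 5; 0 5 -2; 6 -2 6]) = -120
  − (6) · M_23   where M_23 = det([3 2 5; 0 4 -2; 6 5 6]) = -42
det = (-1)·(2)·(-249) + (+1)·(-4)·(-120) + (-1)·(6)·(-42) = 1230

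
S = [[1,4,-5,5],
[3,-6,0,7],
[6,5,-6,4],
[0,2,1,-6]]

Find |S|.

|S| = 170

Expand along row 2 (it has 1 zero):
  − (3) · M_21   where M_21 = det([4 -5 5; 5 -6 4; 2 1 -6]) = 23
  + (-6) · M_22   where M_22 = det([1 -5 5; 6 -6 4; 0 1 -6]) = -118
  + (7) · M_24   where M_24 = det([1 4 -5; 6 5 -6; 0 2 1]) = -67
det = (-1)·(3)·(23) + (+1)·(-6)·(-118) + (+1)·(7)·(-67) = 170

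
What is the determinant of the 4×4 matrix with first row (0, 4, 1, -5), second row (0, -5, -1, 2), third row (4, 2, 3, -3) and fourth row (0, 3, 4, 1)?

240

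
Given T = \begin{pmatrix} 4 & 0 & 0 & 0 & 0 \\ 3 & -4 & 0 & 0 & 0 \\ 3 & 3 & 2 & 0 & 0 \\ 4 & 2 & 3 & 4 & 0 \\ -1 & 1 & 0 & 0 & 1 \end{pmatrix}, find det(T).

det(T) = -128

T is lower triangular, so det(T) is the product of the diagonal entries:
det = (4) · (-4) · (2) · (4) · (1) = -128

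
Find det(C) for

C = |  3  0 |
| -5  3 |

9

det(C) = 3·3 − 0·(-5) = 9 − 0 = 9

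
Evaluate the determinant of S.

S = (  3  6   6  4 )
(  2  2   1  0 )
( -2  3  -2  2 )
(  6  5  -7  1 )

357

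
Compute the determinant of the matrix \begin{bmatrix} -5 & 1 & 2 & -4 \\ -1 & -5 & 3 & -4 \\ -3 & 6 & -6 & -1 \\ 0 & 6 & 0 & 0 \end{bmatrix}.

582

Expand along row 4 (it has 3 zeros):
  + (6) · M_42   where M_42 = det([-5 2 -4; -1 3 -4; -3 -6 -1]) = 97
det = (+1)·(6)·(97) = 582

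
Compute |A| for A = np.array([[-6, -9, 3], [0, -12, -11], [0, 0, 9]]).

648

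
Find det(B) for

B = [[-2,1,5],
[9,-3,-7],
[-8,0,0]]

|B| = -64

Expand along row 3:
  + (-8) · |1 5; -3 -7| = (-8)·(-7 − (-15)) = -64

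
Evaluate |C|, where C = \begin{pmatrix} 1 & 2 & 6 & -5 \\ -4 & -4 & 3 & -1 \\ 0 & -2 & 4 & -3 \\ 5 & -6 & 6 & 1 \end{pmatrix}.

Expand along row 3 (it has 1 zero):
  − (-2) · M_32   where M_32 = det([1 6 -5; -4 3 -1; 5 6 1]) = 198
  + (4) · M_33   where M_33 = det([1 2 -5; -4 -4 -1; 5 -6 1]) = -232
  − (-3) · M_34   where M_34 = det([1 2 6; -4 -4 3; 5 -6 6]) = 336
det = (-1)·(-2)·(198) + (+1)·(4)·(-232) + (-1)·(-3)·(336) = 476

|C| = 476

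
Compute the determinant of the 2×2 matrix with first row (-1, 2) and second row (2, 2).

-6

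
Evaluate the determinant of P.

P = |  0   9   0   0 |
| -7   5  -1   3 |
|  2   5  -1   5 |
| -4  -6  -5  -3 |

|P| = 2016

Expand along row 1 (it has 3 zeros):
  − (9) · M_12   where M_12 = det([-7 -1 3; 2 -1 5; -4 -5 -3]) = -224
det = (-1)·(9)·(-224) = 2016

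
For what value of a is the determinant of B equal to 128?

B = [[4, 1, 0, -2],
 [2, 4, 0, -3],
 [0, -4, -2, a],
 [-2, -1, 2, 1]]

-2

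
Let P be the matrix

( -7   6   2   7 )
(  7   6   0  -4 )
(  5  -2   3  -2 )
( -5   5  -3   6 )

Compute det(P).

-1207

Expand along row 2 (it has 1 zero):
  − (7) · M_21   where M_21 = det([6 2 7; -2 3 -2; 5 -3 6]) = 13
  + (6) · M_22   where M_22 = det([-7 2 7; 5 3 -2; -5 -3 6]) = -124
  + (-4) · M_24   where M_24 = det([-7 6 2; 5 -2 3; -5 5 -3]) = 93
det = (-1)·(7)·(13) + (+1)·(6)·(-124) + (+1)·(-4)·(93) = -1207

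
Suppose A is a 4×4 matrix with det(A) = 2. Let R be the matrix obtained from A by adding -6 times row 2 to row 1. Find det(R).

Adding a multiple of one row to another leaves the determinant unchanged.
det(R) = (1)·(2) = 2

2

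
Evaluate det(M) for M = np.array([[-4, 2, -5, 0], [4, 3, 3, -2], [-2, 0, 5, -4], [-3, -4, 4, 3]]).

det(M) = -602

Expand along row 1 (it has 1 zero):
  + (-4) · M_11   where M_11 = det([3 3 -2; 0 5 -4; -4 4 3]) = 101
  − (2) · M_12   where M_12 = det([4 3 -2; -2 5 -4; -3 4 3]) = 164
  + (-5) · M_13   where M_13 = det([4 3 -2; -2 0 -4; -3 -4 3]) = -26
det = (+1)·(-4)·(101) + (-1)·(2)·(164) + (+1)·(-5)·(-26) = -602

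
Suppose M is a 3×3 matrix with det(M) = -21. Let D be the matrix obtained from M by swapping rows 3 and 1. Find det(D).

21

Swapping two rows multiplies the determinant by −1.
det(D) = (-1)·(-21) = 21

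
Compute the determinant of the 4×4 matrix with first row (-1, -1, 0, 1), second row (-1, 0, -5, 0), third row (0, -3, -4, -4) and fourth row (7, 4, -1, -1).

The determinant is 169.

Expand along row 2 (it has 2 zeros):
  − (-1) · M_21   where M_21 = det([-1 0 1; -3 -4 -4; 4 -1 -1]) = 19
  − (-5) · M_23   where M_23 = det([-1 -1 1; 0 -3 -4; 7 4 -1]) = 30
det = (-1)·(-1)·(19) + (-1)·(-5)·(30) = 169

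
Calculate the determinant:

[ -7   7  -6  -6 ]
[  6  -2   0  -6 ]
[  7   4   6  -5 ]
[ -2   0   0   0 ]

The determinant is 1056.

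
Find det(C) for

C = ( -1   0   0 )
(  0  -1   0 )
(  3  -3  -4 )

-4

C is lower triangular, so det(C) is the product of the diagonal entries:
det = (-1) · (-1) · (-4) = -4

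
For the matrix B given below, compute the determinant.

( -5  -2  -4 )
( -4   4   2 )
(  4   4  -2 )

208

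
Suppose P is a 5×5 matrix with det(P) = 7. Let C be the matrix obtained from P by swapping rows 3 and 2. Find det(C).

Swapping two rows multiplies the determinant by −1.
det(C) = (-1)·(7) = -7

The determinant is -7.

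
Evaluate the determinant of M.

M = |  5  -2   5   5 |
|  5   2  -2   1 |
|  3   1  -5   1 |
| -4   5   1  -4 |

Expand along row 1:
  + (5) · M_11   where M_11 = det([2 -2 1; 1 -5 1; 5 1 -4]) = 46
  − (-2) · M_12   where M_12 = det([5 -2 1; 3 -5 1; -4 1 -4]) = 62
  + (5) · M_13   where M_13 = det([5 2 1; 3 1 1; -4 5 -4]) = -10
  − (5) · M_14   where M_14 = det([5 2 -2; 3 1 -5; -4 5 1]) = 126
det = (+1)·(5)·(46) + (-1)·(-2)·(62) + (+1)·(5)·(-10) + (-1)·(5)·(126) = -326

-326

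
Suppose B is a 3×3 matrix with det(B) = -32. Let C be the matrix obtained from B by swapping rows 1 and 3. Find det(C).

32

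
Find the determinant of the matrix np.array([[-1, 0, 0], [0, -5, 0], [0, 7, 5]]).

The determinant is 25.

The matrix is lower triangular, so the determinant is the product of the diagonal entries:
det = (-1) · (-5) · (5) = 25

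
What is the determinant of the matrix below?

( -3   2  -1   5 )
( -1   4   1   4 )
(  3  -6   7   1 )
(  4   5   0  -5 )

Expand along row 4 (it has 1 zero):
  − (4) · M_41   where M_41 = det([2 -1 5; 4 1 4; -6 7 1]) = 144
  + (5) · M_42   where M_42 = det([-3 -1 5; -1 1 4; 3 7 1]) = 18
  + (-5) · M_44   where M_44 = det([-3 2 -1; -1 4 1; 3 -6 7]) = -76
det = (-1)·(4)·(144) + (+1)·(5)·(18) + (+1)·(-5)·(-76) = -106

-106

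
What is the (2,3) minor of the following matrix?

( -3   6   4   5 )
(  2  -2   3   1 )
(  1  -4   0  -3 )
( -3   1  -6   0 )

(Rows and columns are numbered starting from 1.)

Delete row 2 and column 3; the remaining 3×3 submatrix is [-3 6 5; 1 -4 -3; -3 1 0].
Its determinant is -10.

The minor is -10.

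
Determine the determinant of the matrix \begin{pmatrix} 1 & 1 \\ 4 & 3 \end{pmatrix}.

-1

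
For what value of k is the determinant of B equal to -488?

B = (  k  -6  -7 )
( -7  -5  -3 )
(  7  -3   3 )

4

Expanding along the row containing k, det(B) is linear in k: det(B) = (-24)·k + (-392).
Set (-24)·k + (-392) = -488  ⇒  (-24)·k = -96  ⇒  k = 4.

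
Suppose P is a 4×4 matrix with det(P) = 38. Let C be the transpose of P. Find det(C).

det(Pᵀ) = det(P).
det(C) = (1)·(38) = 38

The determinant is 38.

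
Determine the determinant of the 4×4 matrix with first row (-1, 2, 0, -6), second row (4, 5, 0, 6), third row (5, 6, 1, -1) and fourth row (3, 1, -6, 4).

746

Expand along column 3 (it has 2 zeros):
  + (1) · M_33   where M_33 = det([-1 2 -6; 4 5 6; 3 1 4]) = 56
  − (-6) · M_43   where M_43 = det([-1 2 -6; 4 5 6; 5 6 -1]) = 115
det = (+1)·(1)·(56) + (-1)·(-6)·(115) = 746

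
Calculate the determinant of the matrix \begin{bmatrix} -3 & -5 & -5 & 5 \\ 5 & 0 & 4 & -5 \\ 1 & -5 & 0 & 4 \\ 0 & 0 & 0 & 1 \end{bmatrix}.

Expand along row 4 (it has 3 zeros):
  + (1) · M_44   where M_44 = det([-3 -5 -5; 5 0 4; 1 -5 0]) = 45
det = (+1)·(1)·(45) = 45

45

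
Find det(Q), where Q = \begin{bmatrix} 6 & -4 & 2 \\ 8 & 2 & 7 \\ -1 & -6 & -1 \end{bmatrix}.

Expand along column 1:
  + 6 · |2 7; -6 -1| = 6·(-2 − (-42)) = 240
  − 8 · |-4 2; -6 -1| = −8·(4 − (-12)) = -128
  + (-1) · |-4 2; 2 7| = (-1)·(-28 − 4) = 32
Sum: (240) + (-128) + (32) = 144

144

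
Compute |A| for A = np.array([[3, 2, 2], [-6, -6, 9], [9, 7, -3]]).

Expand along row 1:
  + 3 · |-6 9; 7 -3| = 3·(18 − 63) = -135
  − 2 · |-6 9; 9 -3| = −2·(18 − 81) = 126
  + 2 · |-6 -6; 9 7| = 2·(-42 − (-54)) = 24
Sum: (-135) + (126) + (24) = 15

|A| = 15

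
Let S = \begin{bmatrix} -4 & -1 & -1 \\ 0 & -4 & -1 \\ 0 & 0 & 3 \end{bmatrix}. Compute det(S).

S is upper triangular, so det(S) is the product of the diagonal entries:
det = (-4) · (-4) · (3) = 48

48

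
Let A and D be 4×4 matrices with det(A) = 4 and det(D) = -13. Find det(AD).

det(AD) = det(A)·det(D) = (4)·(-13) = -52

The determinant is -52.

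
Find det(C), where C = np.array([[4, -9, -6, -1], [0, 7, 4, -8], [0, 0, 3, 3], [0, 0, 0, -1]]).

The determinant is -84.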